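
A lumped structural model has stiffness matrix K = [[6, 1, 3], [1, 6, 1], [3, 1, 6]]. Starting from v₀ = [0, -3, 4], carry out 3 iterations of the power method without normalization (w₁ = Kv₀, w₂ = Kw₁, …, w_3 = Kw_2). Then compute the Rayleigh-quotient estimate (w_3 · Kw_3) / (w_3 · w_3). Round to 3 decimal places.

w1 = Kv₀ = (6·0 + 1·(-3) + 3·4; 1·0 + 6·(-3) + 1·4; 3·0 + 1·(-3) + 6·4) = (9, -14, 21)
w2 = Kw1 = (6·9 + 1·(-14) + 3·21; 1·9 + 6·(-14) + 1·21; 3·9 + 1·(-14) + 6·21) = (103, -54, 139)
w3 = Kw2 = (981, -82, 1089)
Kw3 = (9071, 1578, 9395)
w3·Kw3 = 981·9071 + (-82)·1578 + 1089·9395 = 19000410; w3·w3 = 981·981 + (-82)·(-82) + 1089·1089 = 2155006
λ ≈ 19000410/2155006 = 8.817

λ ≈ 8.817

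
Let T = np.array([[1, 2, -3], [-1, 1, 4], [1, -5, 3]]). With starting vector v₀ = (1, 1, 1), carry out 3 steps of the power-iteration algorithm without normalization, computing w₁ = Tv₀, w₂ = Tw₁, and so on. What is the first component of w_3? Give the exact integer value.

w1 = Tv₀ = (1·1 + 2·1 + (-3)·1; (-1)·1 + 1·1 + 4·1; 1·1 + (-5)·1 + 3·1) = (0, 4, -1)
w2 = Tw1 = (1·0 + 2·4 + (-3)·(-1); (-1)·0 + 1·4 + 4·(-1); 1·0 + (-5)·4 + 3·(-1)) = (11, 0, -23)
w3 = Tw2 = (80, -103, -58)
The requested component of w3 is 80.

80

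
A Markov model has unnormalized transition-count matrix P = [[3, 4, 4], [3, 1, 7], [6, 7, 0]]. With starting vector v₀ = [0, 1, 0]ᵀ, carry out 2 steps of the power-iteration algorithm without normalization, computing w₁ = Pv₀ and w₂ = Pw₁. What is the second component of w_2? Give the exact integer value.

w1 = Pv₀ = (3·0 + 4·1 + 4·0; 3·0 + 1·1 + 7·0; 6·0 + 7·1 + 0·0) = (4, 1, 7)
w2 = Pw1 = (3·4 + 4·1 + 4·7; 3·4 + 1·1 + 7·7; 6·4 + 7·1 + 0·7) = (44, 62, 31)
The requested component of w2 is 62.

62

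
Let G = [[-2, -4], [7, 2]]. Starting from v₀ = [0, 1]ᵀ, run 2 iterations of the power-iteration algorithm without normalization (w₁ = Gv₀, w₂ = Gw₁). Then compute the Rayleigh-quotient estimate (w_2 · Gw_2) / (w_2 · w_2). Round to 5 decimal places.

2.00000

w1 = Gv₀ = (-4, 2)
w2 = Gw1 = (0, -24)
Gw2 = (96, -48)
w2·Gw2 = 0·96 + (-24)·(-48) = 1152; w2·w2 = 0·0 + (-24)·(-24) = 576
λ ≈ 1152/576 = 2.00000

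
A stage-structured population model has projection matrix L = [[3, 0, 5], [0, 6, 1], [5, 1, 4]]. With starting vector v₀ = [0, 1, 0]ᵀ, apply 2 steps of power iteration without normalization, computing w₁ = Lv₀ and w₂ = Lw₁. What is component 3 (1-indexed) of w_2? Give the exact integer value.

10

w1 = Lv₀ = (0, 6, 1)
w2 = Lw1 = (5, 37, 10)
The requested component of w2 is 10.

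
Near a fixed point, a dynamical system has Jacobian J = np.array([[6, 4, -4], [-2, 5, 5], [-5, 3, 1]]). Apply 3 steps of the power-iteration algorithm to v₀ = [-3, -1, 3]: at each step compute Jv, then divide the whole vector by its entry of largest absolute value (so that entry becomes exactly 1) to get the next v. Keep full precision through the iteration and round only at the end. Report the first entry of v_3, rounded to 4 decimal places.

Jv0 = (-34.00000, 16.00000, 15.00000); divide by -34.00000 → v1 = (1.00000, -0.47059, -0.44118)
Jv1 = (5.88235, -6.55882, -6.85294); divide by -6.85294 → v2 = (-0.85837, 0.95708, 1.00000)
Jv2 = (-5.32189, 11.50215, 8.16309); divide by 11.50215 → v3 = (-0.46269, 1.00000, 0.70970)
Requested entry of v3: -1240/2680 = -0.4627

-0.4627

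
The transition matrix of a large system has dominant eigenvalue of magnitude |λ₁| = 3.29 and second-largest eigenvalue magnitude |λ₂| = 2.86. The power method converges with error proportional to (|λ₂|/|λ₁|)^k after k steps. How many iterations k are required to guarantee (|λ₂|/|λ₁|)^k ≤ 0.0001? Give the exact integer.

|λ₂/λ₁| = 2.86/3.29 = 0.86930
Need k ≥ ln(0.0001) / ln(0.86930) = -9.2103 / -0.1401 ≈ 65.757
Smallest integer k satisfying the bound: 66

66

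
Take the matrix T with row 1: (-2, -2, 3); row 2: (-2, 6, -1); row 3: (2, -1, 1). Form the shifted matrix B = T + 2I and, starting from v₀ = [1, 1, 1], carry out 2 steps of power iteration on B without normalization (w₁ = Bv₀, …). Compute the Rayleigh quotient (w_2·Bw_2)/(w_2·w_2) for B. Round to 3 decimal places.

B = T + 2I has rows (0, -2, 3); (-2, 8, -1); (2, -1, 3)
w1 = Bv₀ = (0·1 + (-2)·1 + 3·1; (-2)·1 + 8·1 + (-1)·1; 2·1 + (-1)·1 + 3·1) = (1, 5, 4)
w2 = Bw1 = (0·1 + (-2)·5 + 3·4; (-2)·1 + 8·5 + (-1)·4; 2·1 + (-1)·5 + 3·4) = (2, 34, 9)
Bw2 = (-41, 259, -3)
w2·Bw2 = 8697; w2·w2 = 1241; μ ≈ 8697/1241 = 7.008

μ ≈ 7.008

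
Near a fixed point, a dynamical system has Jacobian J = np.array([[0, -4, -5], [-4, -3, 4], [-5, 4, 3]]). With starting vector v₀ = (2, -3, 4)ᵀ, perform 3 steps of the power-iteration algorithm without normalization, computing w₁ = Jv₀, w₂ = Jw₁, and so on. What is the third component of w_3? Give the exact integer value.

88

w1 = Jv₀ = (0·2 + (-4)·(-3) + (-5)·4; (-4)·2 + (-3)·(-3) + 4·4; (-5)·2 + 4·(-3) + 3·4) = (-8, 17, -10)
w2 = Jw1 = (0·(-8) + (-4)·17 + (-5)·(-10); (-4)·(-8) + (-3)·17 + 4·(-10); (-5)·(-8) + 4·17 + 3·(-10)) = (-18, -59, 78)
w3 = Jw2 = (-154, 561, 88)
The requested component of w3 is 88.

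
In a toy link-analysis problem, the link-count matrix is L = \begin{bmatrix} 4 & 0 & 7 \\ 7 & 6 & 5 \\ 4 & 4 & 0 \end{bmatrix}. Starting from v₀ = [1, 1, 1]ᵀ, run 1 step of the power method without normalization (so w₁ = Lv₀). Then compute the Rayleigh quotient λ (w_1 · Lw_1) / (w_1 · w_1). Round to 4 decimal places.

λ ≈ 11.9411

w1 = Lv₀ = (4·1 + 0·1 + 7·1; 7·1 + 6·1 + 5·1; 4·1 + 4·1 + 0·1) = (11, 18, 8)
Lw1 = (100, 225, 116)
w1·Lw1 = 11·100 + 18·225 + 8·116 = 6078; w1·w1 = 11·11 + 18·18 + 8·8 = 509
λ ≈ 6078/509 = 11.9411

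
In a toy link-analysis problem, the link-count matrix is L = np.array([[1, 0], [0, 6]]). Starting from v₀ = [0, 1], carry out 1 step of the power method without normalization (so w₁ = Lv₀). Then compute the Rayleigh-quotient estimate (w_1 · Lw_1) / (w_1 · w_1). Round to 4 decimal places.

w1 = Lv₀ = (1·0 + 0·1; 0·0 + 6·1) = (0, 6)
Lw1 = (0, 36)
w1·Lw1 = 0·0 + 6·36 = 216; w1·w1 = 0·0 + 6·6 = 36
λ ≈ 216/36 = 6.0000

λ ≈ 6.0000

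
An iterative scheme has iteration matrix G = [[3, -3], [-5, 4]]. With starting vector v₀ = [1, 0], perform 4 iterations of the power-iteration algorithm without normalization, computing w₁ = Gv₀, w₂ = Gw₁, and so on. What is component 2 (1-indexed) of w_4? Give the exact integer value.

w1 = Gv₀ = (3, -5)
w2 = Gw1 = (24, -35)
w3 = Gw2 = (177, -260)
w4 = Gw3 = (1311, -1925)
The requested component of w4 is -1925.

-1925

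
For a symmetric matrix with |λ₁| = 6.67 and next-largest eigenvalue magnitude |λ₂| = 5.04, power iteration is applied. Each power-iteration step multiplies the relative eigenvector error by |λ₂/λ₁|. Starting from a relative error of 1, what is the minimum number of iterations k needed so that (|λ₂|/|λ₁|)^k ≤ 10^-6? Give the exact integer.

50

|λ₂/λ₁| = 5.04/6.67 = 0.75562
Need k ≥ ln(10^-6) / ln(0.75562) = -13.8155 / -0.2802 ≈ 49.303
Smallest integer k satisfying the bound: 50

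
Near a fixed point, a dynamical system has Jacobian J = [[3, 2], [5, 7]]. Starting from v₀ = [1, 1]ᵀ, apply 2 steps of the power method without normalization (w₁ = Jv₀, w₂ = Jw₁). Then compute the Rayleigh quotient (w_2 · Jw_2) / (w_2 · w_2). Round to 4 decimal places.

8.7664

w1 = Jv₀ = (3·1 + 2·1; 5·1 + 7·1) = (5, 12)
w2 = Jw1 = (3·5 + 2·12; 5·5 + 7·12) = (39, 109)
Jw2 = (335, 958)
w2·Jw2 = 39·335 + 109·958 = 117487; w2·w2 = 39·39 + 109·109 = 13402
λ ≈ 117487/13402 = 8.7664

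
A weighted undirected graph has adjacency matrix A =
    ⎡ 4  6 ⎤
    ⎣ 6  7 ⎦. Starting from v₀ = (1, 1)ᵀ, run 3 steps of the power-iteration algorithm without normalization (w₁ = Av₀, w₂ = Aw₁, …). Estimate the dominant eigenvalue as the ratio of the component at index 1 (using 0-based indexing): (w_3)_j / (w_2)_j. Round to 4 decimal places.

λ ≈ 11.6887

w1 = Av₀ = (10, 13)
w2 = Aw1 = (118, 151)
w3 = Aw2 = (1378, 1765)
Ratio at component: 1765 / 151 = 11.6887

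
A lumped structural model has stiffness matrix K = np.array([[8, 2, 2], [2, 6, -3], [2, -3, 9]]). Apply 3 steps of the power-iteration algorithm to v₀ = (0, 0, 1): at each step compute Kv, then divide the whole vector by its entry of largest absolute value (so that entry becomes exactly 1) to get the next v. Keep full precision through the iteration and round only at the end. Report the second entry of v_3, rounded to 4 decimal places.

-0.4605

Kv0 = (2.00000, -3.00000, 9.00000); divide by 9.00000 → v1 = (0.22222, -0.33333, 1.00000)
Kv1 = (3.11111, -4.55556, 10.44444); divide by 10.44444 → v2 = (0.29787, -0.43617, 1.00000)
Kv2 = (3.51064, -5.02128, 10.90426); divide by 10.90426 → v3 = (0.32195, -0.46049, 1.00000)
Requested entry of v3: -472/1025 = -0.4605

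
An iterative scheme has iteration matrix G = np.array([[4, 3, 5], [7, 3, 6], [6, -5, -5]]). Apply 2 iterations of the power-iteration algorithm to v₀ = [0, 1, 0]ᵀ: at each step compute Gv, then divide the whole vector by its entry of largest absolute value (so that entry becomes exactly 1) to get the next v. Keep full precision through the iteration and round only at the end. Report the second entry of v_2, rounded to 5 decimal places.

Gv0 = (3.000000, 3.000000, -5.000000); divide by -5.000000 → v1 = (-0.600000, -0.600000, 1.000000)
Gv1 = (0.800000, 0.000000, -5.600000); divide by -5.600000 → v2 = (-0.142857, 0.000000, 1.000000)
Requested entry of v2: 0/28 = 0.00000

0.00000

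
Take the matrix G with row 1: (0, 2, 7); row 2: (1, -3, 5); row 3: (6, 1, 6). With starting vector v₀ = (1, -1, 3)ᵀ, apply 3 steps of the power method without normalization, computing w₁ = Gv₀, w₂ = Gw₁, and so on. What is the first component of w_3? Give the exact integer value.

w1 = Gv₀ = (19, 19, 23)
w2 = Gw1 = (199, 77, 271)
w3 = Gw2 = (2051, 1323, 2897)
The requested component of w3 is 2051.

2051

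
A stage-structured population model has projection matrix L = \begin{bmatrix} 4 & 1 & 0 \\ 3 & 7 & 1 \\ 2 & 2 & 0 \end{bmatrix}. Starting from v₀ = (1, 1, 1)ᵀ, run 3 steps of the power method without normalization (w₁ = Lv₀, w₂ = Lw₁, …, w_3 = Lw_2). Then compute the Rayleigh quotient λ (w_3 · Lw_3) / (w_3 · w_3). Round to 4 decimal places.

w1 = Lv₀ = (4·1 + 1·1 + 0·1; 3·1 + 7·1 + 1·1; 2·1 + 2·1 + 0·1) = (5, 11, 4)
w2 = Lw1 = (4·5 + 1·11 + 0·4; 3·5 + 7·11 + 1·4; 2·5 + 2·11 + 0·4) = (31, 96, 32)
w3 = Lw2 = (220, 797, 254)
Lw3 = (1677, 6493, 2034)
w3·Lw3 = 220·1677 + 797·6493 + 254·2034 = 6060497; w3·w3 = 220·220 + 797·797 + 254·254 = 748125
λ ≈ 6060497/748125 = 8.1009

λ ≈ 8.1009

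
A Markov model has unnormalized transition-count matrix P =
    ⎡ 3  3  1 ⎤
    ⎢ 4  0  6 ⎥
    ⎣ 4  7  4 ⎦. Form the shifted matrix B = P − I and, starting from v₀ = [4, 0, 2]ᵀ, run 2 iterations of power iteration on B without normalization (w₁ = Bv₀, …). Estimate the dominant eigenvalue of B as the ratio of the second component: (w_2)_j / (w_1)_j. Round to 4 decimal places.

B = P − I has rows (2, 3, 1); (4, -1, 6); (4, 7, 3)
w1 = Bv₀ = (2·4 + 3·0 + 1·2; 4·4 + (-1)·0 + 6·2; 4·4 + 7·0 + 3·2) = (10, 28, 22)
w2 = Bw1 = (2·10 + 3·28 + 1·22; 4·10 + (-1)·28 + 6·22; 4·10 + 7·28 + 3·22) = (126, 144, 302)
Ratio: 144/28 = 5.1429

μ ≈ 5.1429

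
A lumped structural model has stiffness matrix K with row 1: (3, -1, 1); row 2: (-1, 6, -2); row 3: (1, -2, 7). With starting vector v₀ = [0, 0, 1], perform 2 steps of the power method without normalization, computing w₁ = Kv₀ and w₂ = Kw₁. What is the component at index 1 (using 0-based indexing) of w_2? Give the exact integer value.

-27

w1 = Kv₀ = (3·0 + (-1)·0 + 1·1; (-1)·0 + 6·0 + (-2)·1; 1·0 + (-2)·0 + 7·1) = (1, -2, 7)
w2 = Kw1 = (3·1 + (-1)·(-2) + 1·7; (-1)·1 + 6·(-2) + (-2)·7; 1·1 + (-2)·(-2) + 7·7) = (12, -27, 54)
The requested component of w2 is -27.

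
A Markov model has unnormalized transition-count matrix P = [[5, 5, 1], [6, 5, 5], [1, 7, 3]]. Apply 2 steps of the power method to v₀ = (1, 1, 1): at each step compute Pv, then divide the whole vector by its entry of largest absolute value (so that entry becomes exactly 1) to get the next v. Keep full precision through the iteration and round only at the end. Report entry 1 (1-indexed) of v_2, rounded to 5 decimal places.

Pv0 = (11.000000, 16.000000, 11.000000); divide by 16.000000 → v1 = (0.687500, 1.000000, 0.687500)
Pv1 = (9.125000, 12.562500, 9.750000); divide by 12.562500 → v2 = (0.726368, 1.000000, 0.776119)
Requested entry of v2: 146/201 = 0.72637

0.72637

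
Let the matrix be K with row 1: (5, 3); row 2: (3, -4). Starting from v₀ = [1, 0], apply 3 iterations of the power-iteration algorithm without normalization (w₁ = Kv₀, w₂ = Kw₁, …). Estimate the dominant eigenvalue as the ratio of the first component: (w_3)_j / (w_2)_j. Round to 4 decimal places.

λ ≈ 5.2647

w1 = Kv₀ = (5·1 + 3·0; 3·1 + (-4)·0) = (5, 3)
w2 = Kw1 = (5·5 + 3·3; 3·5 + (-4)·3) = (34, 3)
w3 = Kw2 = (179, 90)
Ratio at component: 179 / 34 = 5.2647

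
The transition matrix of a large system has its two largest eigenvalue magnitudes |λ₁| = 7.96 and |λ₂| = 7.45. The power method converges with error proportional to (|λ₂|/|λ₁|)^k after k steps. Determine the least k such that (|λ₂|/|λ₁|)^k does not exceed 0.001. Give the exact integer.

105

|λ₂/λ₁| = 7.45/7.96 = 0.93593
Need k ≥ ln(0.001) / ln(0.93593) = -6.9078 / -0.0662 ≈ 104.323
Smallest integer k satisfying the bound: 105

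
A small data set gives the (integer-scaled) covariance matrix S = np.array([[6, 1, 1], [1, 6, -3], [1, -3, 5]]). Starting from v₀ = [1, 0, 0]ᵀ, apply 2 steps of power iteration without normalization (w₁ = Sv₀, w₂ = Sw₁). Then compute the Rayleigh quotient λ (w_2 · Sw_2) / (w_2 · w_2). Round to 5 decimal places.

λ ≈ 6.50094

w1 = Sv₀ = (6·1 + 1·0 + 1·0; 1·1 + 6·0 + (-3)·0; 1·1 + (-3)·0 + 5·0) = (6, 1, 1)
w2 = Sw1 = (6·6 + 1·1 + 1·1; 1·6 + 6·1 + (-3)·1; 1·6 + (-3)·1 + 5·1) = (38, 9, 8)
Sw2 = (245, 68, 51)
w2·Sw2 = 38·245 + 9·68 + 8·51 = 10330; w2·w2 = 38·38 + 9·9 + 8·8 = 1589
λ ≈ 10330/1589 = 6.50094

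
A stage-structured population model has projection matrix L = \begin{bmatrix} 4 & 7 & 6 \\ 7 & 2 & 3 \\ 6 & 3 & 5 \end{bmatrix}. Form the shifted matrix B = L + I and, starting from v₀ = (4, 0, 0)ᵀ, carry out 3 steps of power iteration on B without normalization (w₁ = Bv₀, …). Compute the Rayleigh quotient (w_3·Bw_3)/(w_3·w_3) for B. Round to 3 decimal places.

μ ≈ 15.556

B = L + I has rows (5, 7, 6); (7, 3, 3); (6, 3, 6)
w1 = Bv₀ = (20, 28, 24)
w2 = Bw1 = (440, 296, 348)
w3 = Bw2 = (6360, 5012, 5616)
Bw3 = (100580, 76404, 86892)
w3·Bw3 = 1510611120; w3·w3 = 97109200; μ ≈ 1510611120/97109200 = 15.556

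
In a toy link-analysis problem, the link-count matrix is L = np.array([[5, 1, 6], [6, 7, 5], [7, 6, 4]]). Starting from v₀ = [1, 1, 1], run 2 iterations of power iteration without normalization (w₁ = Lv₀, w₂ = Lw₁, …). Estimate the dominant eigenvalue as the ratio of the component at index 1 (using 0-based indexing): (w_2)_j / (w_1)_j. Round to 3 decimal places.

15.722

w1 = Lv₀ = (5·1 + 1·1 + 6·1; 6·1 + 7·1 + 5·1; 7·1 + 6·1 + 4·1) = (12, 18, 17)
w2 = Lw1 = (5·12 + 1·18 + 6·17; 6·12 + 7·18 + 5·17; 7·12 + 6·18 + 4·17) = (180, 283, 260)
Ratio at component: 283 / 18 = 15.722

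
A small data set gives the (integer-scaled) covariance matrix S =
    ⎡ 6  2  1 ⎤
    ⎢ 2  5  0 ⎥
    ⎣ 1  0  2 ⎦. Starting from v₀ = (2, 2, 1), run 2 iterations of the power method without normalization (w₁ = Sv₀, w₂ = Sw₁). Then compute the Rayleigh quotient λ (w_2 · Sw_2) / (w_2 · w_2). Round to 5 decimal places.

7.67119

w1 = Sv₀ = (6·2 + 2·2 + 1·1; 2·2 + 5·2 + 0·1; 1·2 + 0·2 + 2·1) = (17, 14, 4)
w2 = Sw1 = (6·17 + 2·14 + 1·4; 2·17 + 5·14 + 0·4; 1·17 + 0·14 + 2·4) = (134, 104, 25)
Sw2 = (1037, 788, 184)
w2·Sw2 = 134·1037 + 104·788 + 25·184 = 225510; w2·w2 = 134·134 + 104·104 + 25·25 = 29397
λ ≈ 225510/29397 = 7.67119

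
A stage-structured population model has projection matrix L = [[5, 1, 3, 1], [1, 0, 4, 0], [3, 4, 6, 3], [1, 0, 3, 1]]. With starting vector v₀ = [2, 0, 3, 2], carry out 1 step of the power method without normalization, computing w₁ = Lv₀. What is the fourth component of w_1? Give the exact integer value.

13

w1 = Lv₀ = (5·2 + 1·0 + 3·3 + 1·2; 1·2 + 0·0 + 4·3 + 0·2; 3·2 + 4·0 + 6·3 + 3·2; 1·2 + 0·0 + 3·3 + 1·2) = (21, 14, 30, 13)
The requested component of w1 is 13.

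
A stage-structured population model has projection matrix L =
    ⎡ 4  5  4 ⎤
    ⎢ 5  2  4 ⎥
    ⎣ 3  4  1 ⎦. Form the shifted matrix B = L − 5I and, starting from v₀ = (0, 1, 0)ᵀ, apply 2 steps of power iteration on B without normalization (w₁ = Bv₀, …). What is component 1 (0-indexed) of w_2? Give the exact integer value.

B = L − 5I has rows (-1, 5, 4); (5, -3, 4); (3, 4, -4)
w1 = Bv₀ = ((-1)·0 + 5·1 + 4·0; 5·0 + (-3)·1 + 4·0; 3·0 + 4·1 + (-4)·0) = (5, -3, 4)
w2 = Bw1 = ((-1)·5 + 5·(-3) + 4·4; 5·5 + (-3)·(-3) + 4·4; 3·5 + 4·(-3) + (-4)·4) = (-4, 50, -13)
Requested component of w2: 50

50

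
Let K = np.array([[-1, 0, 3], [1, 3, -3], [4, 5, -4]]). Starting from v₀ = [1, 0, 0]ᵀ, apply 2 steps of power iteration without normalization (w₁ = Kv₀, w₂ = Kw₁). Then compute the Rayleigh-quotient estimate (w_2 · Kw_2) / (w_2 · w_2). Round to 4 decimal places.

w1 = Kv₀ = (-1, 1, 4)
w2 = Kw1 = (13, -10, -15)
Kw2 = (-58, 28, 62)
w2·Kw2 = 13·(-58) + (-10)·28 + (-15)·62 = -1964; w2·w2 = 13·13 + (-10)·(-10) + (-15)·(-15) = 494
λ ≈ -1964/494 = -3.9757

λ ≈ -3.9757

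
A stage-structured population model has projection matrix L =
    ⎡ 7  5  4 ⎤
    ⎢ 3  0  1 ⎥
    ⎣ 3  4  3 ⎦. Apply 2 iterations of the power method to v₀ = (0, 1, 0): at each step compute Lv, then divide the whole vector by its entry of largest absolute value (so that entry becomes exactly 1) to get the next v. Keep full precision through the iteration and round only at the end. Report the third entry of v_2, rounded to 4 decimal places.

0.5294

Lv0 = (5.00000, 0.00000, 4.00000); divide by 5.00000 → v1 = (1.00000, 0.00000, 0.80000)
Lv1 = (10.20000, 3.80000, 5.40000); divide by 10.20000 → v2 = (1.00000, 0.37255, 0.52941)
Requested entry of v2: 27/51 = 0.5294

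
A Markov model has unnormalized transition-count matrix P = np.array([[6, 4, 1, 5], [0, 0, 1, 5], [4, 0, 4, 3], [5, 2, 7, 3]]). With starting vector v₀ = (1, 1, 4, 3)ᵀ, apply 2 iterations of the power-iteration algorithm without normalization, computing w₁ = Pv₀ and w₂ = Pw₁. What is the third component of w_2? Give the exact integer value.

364

w1 = Pv₀ = (29, 19, 29, 44)
w2 = Pw1 = (499, 249, 364, 518)
The requested component of w2 is 364.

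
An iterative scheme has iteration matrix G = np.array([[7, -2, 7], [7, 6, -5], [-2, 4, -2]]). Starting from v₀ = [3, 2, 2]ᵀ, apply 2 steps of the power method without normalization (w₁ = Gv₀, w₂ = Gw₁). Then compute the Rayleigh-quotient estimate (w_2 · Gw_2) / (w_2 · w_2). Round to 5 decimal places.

w1 = Gv₀ = (7·3 + (-2)·2 + 7·2; 7·3 + 6·2 + (-5)·2; (-2)·3 + 4·2 + (-2)·2) = (31, 23, -2)
w2 = Gw1 = (7·31 + (-2)·23 + 7·(-2); 7·31 + 6·23 + (-5)·(-2); (-2)·31 + 4·23 + (-2)·(-2)) = (157, 365, 34)
Gw2 = (607, 3119, 1078)
w2·Gw2 = 157·607 + 365·3119 + 34·1078 = 1270386; w2·w2 = 157·157 + 365·365 + 34·34 = 159030
λ ≈ 1270386/159030 = 7.98834

7.98834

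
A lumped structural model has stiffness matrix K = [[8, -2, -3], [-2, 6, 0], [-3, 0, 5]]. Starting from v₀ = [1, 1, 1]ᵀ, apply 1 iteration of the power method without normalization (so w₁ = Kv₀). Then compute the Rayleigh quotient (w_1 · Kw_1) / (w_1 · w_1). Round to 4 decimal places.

3.5862

w1 = Kv₀ = (3, 4, 2)
Kw1 = (10, 18, 1)
w1·Kw1 = 3·10 + 4·18 + 2·1 = 104; w1·w1 = 3·3 + 4·4 + 2·2 = 29
λ ≈ 104/29 = 3.5862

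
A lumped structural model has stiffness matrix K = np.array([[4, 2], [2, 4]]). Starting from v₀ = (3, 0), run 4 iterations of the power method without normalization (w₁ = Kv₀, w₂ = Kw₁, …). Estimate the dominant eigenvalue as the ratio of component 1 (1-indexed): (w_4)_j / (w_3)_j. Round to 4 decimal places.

λ ≈ 5.8571

w1 = Kv₀ = (12, 6)
w2 = Kw1 = (60, 48)
w3 = Kw2 = (336, 312)
w4 = Kw3 = (1968, 1920)
Ratio at component: 1968 / 336 = 5.8571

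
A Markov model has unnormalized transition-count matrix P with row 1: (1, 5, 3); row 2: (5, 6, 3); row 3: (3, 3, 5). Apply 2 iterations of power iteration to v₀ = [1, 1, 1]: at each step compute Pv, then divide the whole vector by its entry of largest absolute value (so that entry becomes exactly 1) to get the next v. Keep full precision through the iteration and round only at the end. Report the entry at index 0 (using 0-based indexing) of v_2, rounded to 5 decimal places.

Pv0 = (9.000000, 14.000000, 11.000000); divide by 14.000000 → v1 = (0.642857, 1.000000, 0.785714)
Pv1 = (8.000000, 11.571429, 8.857143); divide by 11.571429 → v2 = (0.691358, 1.000000, 0.765432)
Requested entry of v2: 112/162 = 0.69136

0.69136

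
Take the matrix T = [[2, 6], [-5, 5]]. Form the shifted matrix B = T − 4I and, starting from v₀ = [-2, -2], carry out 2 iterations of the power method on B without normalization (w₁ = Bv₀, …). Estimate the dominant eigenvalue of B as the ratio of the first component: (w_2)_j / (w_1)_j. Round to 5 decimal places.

B = T − 4I has rows (-2, 6); (-5, 1)
w1 = Bv₀ = ((-2)·(-2) + 6·(-2); (-5)·(-2) + 1·(-2)) = (-8, 8)
w2 = Bw1 = ((-2)·(-8) + 6·8; (-5)·(-8) + 1·8) = (64, 48)
Ratio: 64/-8 = -8.00000

-8.00000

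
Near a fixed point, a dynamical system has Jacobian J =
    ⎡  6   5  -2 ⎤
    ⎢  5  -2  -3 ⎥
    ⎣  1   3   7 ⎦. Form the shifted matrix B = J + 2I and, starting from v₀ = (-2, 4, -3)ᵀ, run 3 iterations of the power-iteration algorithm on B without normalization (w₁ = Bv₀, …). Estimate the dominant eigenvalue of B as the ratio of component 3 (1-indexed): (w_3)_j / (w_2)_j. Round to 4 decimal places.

B = J + 2I has rows (8, 5, -2); (5, 0, -3); (1, 3, 9)
w1 = Bv₀ = (8·(-2) + 5·4 + (-2)·(-3); 5·(-2) + 0·4 + (-3)·(-3); 1·(-2) + 3·4 + 9·(-3)) = (10, -1, -17)
w2 = Bw1 = (8·10 + 5·(-1) + (-2)·(-17); 5·10 + 0·(-1) + (-3)·(-17); 1·10 + 3·(-1) + 9·(-17)) = (109, 101, -146)
w3 = Bw2 = (1669, 983, -902)
Ratio: -902/-146 = 6.1781

μ ≈ 6.1781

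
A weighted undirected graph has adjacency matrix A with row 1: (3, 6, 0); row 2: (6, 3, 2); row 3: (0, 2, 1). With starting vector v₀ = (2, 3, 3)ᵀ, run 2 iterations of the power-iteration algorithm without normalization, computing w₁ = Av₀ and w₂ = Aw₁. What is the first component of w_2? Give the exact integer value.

234

w1 = Av₀ = (24, 27, 9)
w2 = Aw1 = (234, 243, 63)
The requested component of w2 is 234.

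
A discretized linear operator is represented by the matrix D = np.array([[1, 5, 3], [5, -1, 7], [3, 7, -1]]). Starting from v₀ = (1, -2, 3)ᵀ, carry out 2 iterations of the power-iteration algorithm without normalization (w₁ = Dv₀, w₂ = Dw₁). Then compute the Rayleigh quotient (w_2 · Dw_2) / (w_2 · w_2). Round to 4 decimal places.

w1 = Dv₀ = (1·1 + 5·(-2) + 3·3; 5·1 + (-1)·(-2) + 7·3; 3·1 + 7·(-2) + (-1)·3) = (0, 28, -14)
w2 = Dw1 = (1·0 + 5·28 + 3·(-14); 5·0 + (-1)·28 + 7·(-14); 3·0 + 7·28 + (-1)·(-14)) = (98, -126, 210)
Dw2 = (98, 2086, -798)
w2·Dw2 = 98·98 + (-126)·2086 + 210·(-798) = -420812; w2·w2 = 98·98 + (-126)·(-126) + 210·210 = 69580
λ ≈ -420812/69580 = -6.0479

λ ≈ -6.0479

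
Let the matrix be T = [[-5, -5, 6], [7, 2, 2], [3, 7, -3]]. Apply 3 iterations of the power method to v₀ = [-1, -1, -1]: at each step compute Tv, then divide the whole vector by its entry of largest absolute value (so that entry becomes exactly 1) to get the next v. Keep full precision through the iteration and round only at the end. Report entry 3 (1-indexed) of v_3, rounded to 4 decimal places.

Tv0 = (4.00000, -11.00000, -7.00000); divide by -11.00000 → v1 = (-0.36364, 1.00000, 0.63636)
Tv1 = (0.63636, 0.72727, 4.00000); divide by 4.00000 → v2 = (0.15909, 0.18182, 1.00000)
Tv2 = (4.29545, 3.47727, -1.25000); divide by 4.29545 → v3 = (1.00000, 0.80952, -0.29101)
Requested entry of v3: 55/-189 = -0.2910

-0.2910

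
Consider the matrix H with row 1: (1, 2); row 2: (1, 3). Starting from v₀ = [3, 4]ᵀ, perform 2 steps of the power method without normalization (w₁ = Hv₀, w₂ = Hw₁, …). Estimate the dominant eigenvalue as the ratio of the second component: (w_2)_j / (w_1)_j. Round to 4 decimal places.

3.7333

w1 = Hv₀ = (11, 15)
w2 = Hw1 = (41, 56)
Ratio at component: 56 / 15 = 3.7333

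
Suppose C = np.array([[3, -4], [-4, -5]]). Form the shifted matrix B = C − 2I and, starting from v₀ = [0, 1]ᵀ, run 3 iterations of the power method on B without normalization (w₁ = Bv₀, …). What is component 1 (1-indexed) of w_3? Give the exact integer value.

B = C − 2I has rows (1, -4); (-4, -7)
w1 = Bv₀ = (-4, -7)
w2 = Bw1 = (24, 65)
w3 = Bw2 = (-236, -551)
Requested component of w3: -236

-236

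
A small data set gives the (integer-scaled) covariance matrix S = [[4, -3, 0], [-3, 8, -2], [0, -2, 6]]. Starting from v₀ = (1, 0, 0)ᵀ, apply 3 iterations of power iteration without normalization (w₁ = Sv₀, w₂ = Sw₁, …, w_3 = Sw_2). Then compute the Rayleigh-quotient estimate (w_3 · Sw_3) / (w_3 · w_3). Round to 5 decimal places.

w1 = Sv₀ = (4, -3, 0)
w2 = Sw1 = (25, -36, 6)
w3 = Sw2 = (208, -375, 108)
Sw3 = (1957, -3840, 1398)
w3·Sw3 = 208·1957 + (-375)·(-3840) + 108·1398 = 1998040; w3·w3 = 208·208 + (-375)·(-375) + 108·108 = 195553
λ ≈ 1998040/195553 = 10.21738

10.21738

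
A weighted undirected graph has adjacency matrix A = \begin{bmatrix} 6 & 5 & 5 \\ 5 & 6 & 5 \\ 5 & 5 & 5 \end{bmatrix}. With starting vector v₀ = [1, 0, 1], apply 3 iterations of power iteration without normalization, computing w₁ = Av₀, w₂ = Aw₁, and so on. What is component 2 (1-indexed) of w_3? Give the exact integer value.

2595

w1 = Av₀ = (11, 10, 10)
w2 = Aw1 = (166, 165, 155)
w3 = Aw2 = (2596, 2595, 2430)
The requested component of w3 is 2595.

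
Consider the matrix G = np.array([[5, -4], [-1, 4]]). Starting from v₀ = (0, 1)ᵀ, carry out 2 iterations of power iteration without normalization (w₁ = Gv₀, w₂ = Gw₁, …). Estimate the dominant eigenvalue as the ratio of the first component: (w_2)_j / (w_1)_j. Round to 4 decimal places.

w1 = Gv₀ = (-4, 4)
w2 = Gw1 = (-36, 20)
Ratio at component: -36 / -4 = 9.0000

λ ≈ 9.0000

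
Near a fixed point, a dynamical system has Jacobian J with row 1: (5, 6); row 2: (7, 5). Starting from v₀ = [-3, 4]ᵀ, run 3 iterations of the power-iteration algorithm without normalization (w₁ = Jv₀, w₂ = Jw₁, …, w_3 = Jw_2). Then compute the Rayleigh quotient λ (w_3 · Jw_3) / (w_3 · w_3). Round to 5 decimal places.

11.49575

w1 = Jv₀ = (9, -1)
w2 = Jw1 = (39, 58)
w3 = Jw2 = (543, 563)
Jw3 = (6093, 6616)
w3·Jw3 = 543·6093 + 563·6616 = 7033307; w3·w3 = 543·543 + 563·563 = 611818
λ ≈ 7033307/611818 = 11.49575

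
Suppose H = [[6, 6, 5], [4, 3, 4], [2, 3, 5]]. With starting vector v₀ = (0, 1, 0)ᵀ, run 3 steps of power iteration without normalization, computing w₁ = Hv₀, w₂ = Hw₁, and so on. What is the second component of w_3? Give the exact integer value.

w1 = Hv₀ = (6·0 + 6·1 + 5·0; 4·0 + 3·1 + 4·0; 2·0 + 3·1 + 5·0) = (6, 3, 3)
w2 = Hw1 = (6·6 + 6·3 + 5·3; 4·6 + 3·3 + 4·3; 2·6 + 3·3 + 5·3) = (69, 45, 36)
w3 = Hw2 = (864, 555, 453)
The requested component of w3 is 555.

555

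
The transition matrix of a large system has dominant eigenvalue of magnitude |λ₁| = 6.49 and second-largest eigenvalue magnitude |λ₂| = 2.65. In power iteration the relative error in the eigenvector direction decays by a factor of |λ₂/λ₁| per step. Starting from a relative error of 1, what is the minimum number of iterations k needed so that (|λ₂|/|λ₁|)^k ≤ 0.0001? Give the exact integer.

11

|λ₂/λ₁| = 2.65/6.49 = 0.40832
Need k ≥ ln(0.0001) / ln(0.40832) = -9.2103 / -0.8957 ≈ 10.283
Smallest integer k satisfying the bound: 11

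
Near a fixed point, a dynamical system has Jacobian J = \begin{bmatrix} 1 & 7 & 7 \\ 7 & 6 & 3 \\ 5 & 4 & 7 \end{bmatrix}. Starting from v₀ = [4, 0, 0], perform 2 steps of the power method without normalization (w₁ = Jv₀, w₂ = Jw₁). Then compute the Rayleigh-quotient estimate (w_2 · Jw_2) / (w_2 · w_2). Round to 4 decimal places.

λ ≈ 15.0613

w1 = Jv₀ = (4, 28, 20)
w2 = Jw1 = (340, 256, 272)
Jw2 = (4036, 4732, 4628)
w2·Jw2 = 340·4036 + 256·4732 + 272·4628 = 3842448; w2·w2 = 340·340 + 256·256 + 272·272 = 255120
λ ≈ 3842448/255120 = 15.0613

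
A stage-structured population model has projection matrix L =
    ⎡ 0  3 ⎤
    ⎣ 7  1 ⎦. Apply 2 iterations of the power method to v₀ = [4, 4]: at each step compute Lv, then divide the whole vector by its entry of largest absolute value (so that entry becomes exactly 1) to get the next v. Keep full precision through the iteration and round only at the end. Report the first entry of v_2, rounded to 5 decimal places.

Lv0 = (12.000000, 32.000000); divide by 32.000000 → v1 = (0.375000, 1.000000)
Lv1 = (3.000000, 3.625000); divide by 3.625000 → v2 = (0.827586, 1.000000)
Requested entry of v2: 96/116 = 0.82759

0.82759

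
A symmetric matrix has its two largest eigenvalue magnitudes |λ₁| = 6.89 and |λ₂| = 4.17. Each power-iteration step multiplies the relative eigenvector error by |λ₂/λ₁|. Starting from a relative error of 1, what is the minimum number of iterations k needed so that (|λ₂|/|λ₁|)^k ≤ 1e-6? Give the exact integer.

28

|λ₂/λ₁| = 4.17/6.89 = 0.60522
Need k ≥ ln(1e-6) / ln(0.60522) = -13.8155 / -0.5022 ≈ 27.512
Smallest integer k satisfying the bound: 28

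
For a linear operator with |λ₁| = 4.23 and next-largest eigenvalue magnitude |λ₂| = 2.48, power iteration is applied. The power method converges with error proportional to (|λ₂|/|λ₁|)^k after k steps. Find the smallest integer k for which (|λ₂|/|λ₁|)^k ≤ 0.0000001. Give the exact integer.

|λ₂/λ₁| = 2.48/4.23 = 0.58629
Need k ≥ ln(0.0000001) / ln(0.58629) = -16.1181 / -0.5339 ≈ 30.187
Smallest integer k satisfying the bound: 31

31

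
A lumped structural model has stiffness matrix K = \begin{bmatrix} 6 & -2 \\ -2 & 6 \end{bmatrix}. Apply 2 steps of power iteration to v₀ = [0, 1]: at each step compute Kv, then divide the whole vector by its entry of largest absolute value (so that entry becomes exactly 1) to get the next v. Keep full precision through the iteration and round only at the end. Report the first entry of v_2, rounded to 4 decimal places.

Kv0 = (-2.00000, 6.00000); divide by 6.00000 → v1 = (-0.33333, 1.00000)
Kv1 = (-4.00000, 6.66667); divide by 6.66667 → v2 = (-0.60000, 1.00000)
Requested entry of v2: -24/40 = -0.6000

-0.6000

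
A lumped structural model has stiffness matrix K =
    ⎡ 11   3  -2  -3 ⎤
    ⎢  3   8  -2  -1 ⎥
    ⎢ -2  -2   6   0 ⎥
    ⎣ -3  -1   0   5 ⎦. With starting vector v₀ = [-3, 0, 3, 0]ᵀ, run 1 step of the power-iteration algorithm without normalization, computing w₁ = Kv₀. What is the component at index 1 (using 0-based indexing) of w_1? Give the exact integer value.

-15

w1 = Kv₀ = (11·(-3) + 3·0 + (-2)·3 + (-3)·0; 3·(-3) + 8·0 + (-2)·3 + (-1)·0; (-2)·(-3) + (-2)·0 + 6·3 + 0·0; (-3)·(-3) + (-1)·0 + 0·3 + 5·0) = (-39, -15, 24, 9)
The requested component of w1 is -15.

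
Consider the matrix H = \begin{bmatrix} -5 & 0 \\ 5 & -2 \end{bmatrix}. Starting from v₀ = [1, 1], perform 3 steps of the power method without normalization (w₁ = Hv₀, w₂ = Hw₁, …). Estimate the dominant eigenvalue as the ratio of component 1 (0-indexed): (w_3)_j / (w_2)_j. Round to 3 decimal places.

λ ≈ -6.032

w1 = Hv₀ = ((-5)·1 + 0·1; 5·1 + (-2)·1) = (-5, 3)
w2 = Hw1 = ((-5)·(-5) + 0·3; 5·(-5) + (-2)·3) = (25, -31)
w3 = Hw2 = (-125, 187)
Ratio at component: 187 / -31 = -6.032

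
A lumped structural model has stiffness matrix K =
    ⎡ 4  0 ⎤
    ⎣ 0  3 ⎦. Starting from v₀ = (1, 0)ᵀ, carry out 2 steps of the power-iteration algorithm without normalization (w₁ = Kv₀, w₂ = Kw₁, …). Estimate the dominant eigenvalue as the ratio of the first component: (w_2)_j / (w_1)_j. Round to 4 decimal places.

w1 = Kv₀ = (4·1 + 0·0; 0·1 + 3·0) = (4, 0)
w2 = Kw1 = (4·4 + 0·0; 0·4 + 3·0) = (16, 0)
Ratio at component: 16 / 4 = 4.0000

λ ≈ 4.0000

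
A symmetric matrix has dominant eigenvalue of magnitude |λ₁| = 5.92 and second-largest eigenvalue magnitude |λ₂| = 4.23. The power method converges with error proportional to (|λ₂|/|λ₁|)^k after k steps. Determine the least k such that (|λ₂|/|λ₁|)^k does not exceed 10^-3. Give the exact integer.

|λ₂/λ₁| = 4.23/5.92 = 0.71453
Need k ≥ ln(10^-3) / ln(0.71453) = -6.9078 / -0.3361 ≈ 20.551
Smallest integer k satisfying the bound: 21

21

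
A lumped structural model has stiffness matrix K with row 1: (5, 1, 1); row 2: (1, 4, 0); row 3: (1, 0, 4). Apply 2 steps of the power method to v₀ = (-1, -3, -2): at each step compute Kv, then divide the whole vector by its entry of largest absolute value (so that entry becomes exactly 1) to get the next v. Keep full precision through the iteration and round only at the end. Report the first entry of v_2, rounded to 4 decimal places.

1.0000

Kv0 = (-10.00000, -13.00000, -9.00000); divide by -13.00000 → v1 = (0.76923, 1.00000, 0.69231)
Kv1 = (5.53846, 4.76923, 3.53846); divide by 5.53846 → v2 = (1.00000, 0.86111, 0.63889)
Requested entry of v2: -72/-72 = 1.0000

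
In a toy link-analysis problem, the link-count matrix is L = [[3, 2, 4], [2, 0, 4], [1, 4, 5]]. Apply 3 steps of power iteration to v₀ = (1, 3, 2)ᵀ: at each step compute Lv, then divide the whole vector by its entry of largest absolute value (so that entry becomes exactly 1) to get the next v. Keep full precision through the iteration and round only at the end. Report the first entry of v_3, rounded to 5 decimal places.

0.93582

Lv0 = (17.000000, 10.000000, 23.000000); divide by 23.000000 → v1 = (0.739130, 0.434783, 1.000000)
Lv1 = (7.086957, 5.478261, 7.478261); divide by 7.478261 → v2 = (0.947674, 0.732558, 1.000000)
Lv2 = (8.308140, 5.895349, 8.877907); divide by 8.877907 → v3 = (0.935822, 0.664047, 1.000000)
Requested entry of v3: 1429/1527 = 0.93582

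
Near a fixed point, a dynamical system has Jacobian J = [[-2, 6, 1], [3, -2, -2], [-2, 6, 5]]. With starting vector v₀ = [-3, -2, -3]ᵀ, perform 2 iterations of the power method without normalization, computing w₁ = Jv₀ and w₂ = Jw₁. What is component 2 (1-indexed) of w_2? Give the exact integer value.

13

w1 = Jv₀ = ((-2)·(-3) + 6·(-2) + 1·(-3); 3·(-3) + (-2)·(-2) + (-2)·(-3); (-2)·(-3) + 6·(-2) + 5·(-3)) = (-9, 1, -21)
w2 = Jw1 = ((-2)·(-9) + 6·1 + 1·(-21); 3·(-9) + (-2)·1 + (-2)·(-21); (-2)·(-9) + 6·1 + 5·(-21)) = (3, 13, -81)
The requested component of w2 is 13.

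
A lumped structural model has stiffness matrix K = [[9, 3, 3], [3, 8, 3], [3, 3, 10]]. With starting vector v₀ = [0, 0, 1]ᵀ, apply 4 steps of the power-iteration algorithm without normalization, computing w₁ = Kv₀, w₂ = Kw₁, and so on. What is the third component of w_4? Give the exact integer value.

w1 = Kv₀ = (3, 3, 10)
w2 = Kw1 = (66, 63, 118)
w3 = Kw2 = (1137, 1056, 1567)
w4 = Kw3 = (18102, 16560, 22249)
The requested component of w4 is 22249.

22249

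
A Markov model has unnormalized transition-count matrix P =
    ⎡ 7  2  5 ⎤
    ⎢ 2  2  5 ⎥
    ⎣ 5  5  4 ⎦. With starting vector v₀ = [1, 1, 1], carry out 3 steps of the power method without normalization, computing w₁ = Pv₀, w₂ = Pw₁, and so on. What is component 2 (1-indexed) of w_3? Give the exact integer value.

w1 = Pv₀ = (7·1 + 2·1 + 5·1; 2·1 + 2·1 + 5·1; 5·1 + 5·1 + 4·1) = (14, 9, 14)
w2 = Pw1 = (7·14 + 2·9 + 5·14; 2·14 + 2·9 + 5·14; 5·14 + 5·9 + 4·14) = (186, 116, 171)
w3 = Pw2 = (2389, 1459, 2194)
The requested component of w3 is 1459.

1459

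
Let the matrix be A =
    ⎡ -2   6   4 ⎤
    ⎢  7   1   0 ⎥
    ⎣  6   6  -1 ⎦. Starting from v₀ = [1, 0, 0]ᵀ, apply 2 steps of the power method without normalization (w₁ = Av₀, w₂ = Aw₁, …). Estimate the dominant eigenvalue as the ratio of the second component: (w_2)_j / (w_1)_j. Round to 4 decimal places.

w1 = Av₀ = ((-2)·1 + 6·0 + 4·0; 7·1 + 1·0 + 0·0; 6·1 + 6·0 + (-1)·0) = (-2, 7, 6)
w2 = Aw1 = ((-2)·(-2) + 6·7 + 4·6; 7·(-2) + 1·7 + 0·6; 6·(-2) + 6·7 + (-1)·6) = (70, -7, 24)
Ratio at component: -7 / 7 = -1.0000

λ ≈ -1.0000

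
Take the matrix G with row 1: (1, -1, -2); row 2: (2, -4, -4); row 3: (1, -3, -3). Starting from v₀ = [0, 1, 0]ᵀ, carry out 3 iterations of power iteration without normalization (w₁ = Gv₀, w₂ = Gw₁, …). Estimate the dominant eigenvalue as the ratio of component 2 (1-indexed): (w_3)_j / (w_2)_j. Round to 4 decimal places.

w1 = Gv₀ = (1·0 + (-1)·1 + (-2)·0; 2·0 + (-4)·1 + (-4)·0; 1·0 + (-3)·1 + (-3)·0) = (-1, -4, -3)
w2 = Gw1 = (1·(-1) + (-1)·(-4) + (-2)·(-3); 2·(-1) + (-4)·(-4) + (-4)·(-3); 1·(-1) + (-3)·(-4) + (-3)·(-3)) = (9, 26, 20)
w3 = Gw2 = (-57, -166, -129)
Ratio at component: -166 / 26 = -6.3846

λ ≈ -6.3846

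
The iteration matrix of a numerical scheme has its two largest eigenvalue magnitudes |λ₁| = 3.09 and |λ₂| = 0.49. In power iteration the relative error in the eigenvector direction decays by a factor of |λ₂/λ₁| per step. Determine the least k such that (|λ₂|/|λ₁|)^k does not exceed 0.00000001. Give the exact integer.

|λ₂/λ₁| = 0.49/3.09 = 0.15858
Need k ≥ ln(0.00000001) / ln(0.15858) = -18.4207 / -1.8415 ≈ 10.003
Smallest integer k satisfying the bound: 11

11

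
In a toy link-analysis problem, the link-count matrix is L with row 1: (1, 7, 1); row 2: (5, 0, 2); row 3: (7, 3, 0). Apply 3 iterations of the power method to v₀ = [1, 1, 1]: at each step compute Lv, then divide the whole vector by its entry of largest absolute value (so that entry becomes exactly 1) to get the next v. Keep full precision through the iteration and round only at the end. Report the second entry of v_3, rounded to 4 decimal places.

Lv0 = (9.00000, 7.00000, 10.00000); divide by 10.00000 → v1 = (0.90000, 0.70000, 1.00000)
Lv1 = (6.80000, 6.50000, 8.40000); divide by 8.40000 → v2 = (0.80952, 0.77381, 1.00000)
Lv2 = (7.22619, 6.04762, 7.98810); divide by 7.98810 → v3 = (0.90462, 0.75708, 1.00000)
Requested entry of v3: 508/671 = 0.7571

0.7571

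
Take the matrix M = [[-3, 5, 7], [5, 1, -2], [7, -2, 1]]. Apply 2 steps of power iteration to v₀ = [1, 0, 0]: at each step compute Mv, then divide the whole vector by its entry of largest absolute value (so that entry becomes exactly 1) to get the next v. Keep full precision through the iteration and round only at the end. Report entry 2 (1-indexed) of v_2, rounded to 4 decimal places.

Mv0 = (-3.00000, 5.00000, 7.00000); divide by 7.00000 → v1 = (-0.42857, 0.71429, 1.00000)
Mv1 = (11.85714, -3.42857, -3.42857); divide by 11.85714 → v2 = (1.00000, -0.28916, -0.28916)
Requested entry of v2: -24/83 = -0.2892

-0.2892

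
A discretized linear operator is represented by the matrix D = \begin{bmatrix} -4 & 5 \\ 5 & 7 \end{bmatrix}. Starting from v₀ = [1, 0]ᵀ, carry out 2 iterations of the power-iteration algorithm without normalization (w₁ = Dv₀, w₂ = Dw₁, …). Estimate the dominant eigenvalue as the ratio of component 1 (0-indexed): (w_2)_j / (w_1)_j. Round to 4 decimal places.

λ ≈ 3.0000

w1 = Dv₀ = (-4, 5)
w2 = Dw1 = (41, 15)
Ratio at component: 15 / 5 = 3.0000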